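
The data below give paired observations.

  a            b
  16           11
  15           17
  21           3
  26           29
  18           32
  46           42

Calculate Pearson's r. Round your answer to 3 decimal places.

0.692

n = 6, Σa = 142, Σb = 134, Σa² = 4038, Σb² = 4048, Σab = 3756
nΣab − ΣaΣb = 22536 − 19028 = 3508
nΣa² − (Σa)² = 24228 − 20164 = 4064; nΣb² − (Σb)² = 24288 − 17956 = 6332
r = 3508 / √(4064 × 6332) = 3508 / 5072.7949 ≈ 0.692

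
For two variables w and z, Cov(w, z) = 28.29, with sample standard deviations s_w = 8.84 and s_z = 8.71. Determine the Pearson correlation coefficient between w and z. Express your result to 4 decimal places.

0.3674

r = Cov(w,z) / (s_w · s_z) = 28.29 / (8.84 × 8.71)
  = 28.29 / 76.9964 ≈ 0.3674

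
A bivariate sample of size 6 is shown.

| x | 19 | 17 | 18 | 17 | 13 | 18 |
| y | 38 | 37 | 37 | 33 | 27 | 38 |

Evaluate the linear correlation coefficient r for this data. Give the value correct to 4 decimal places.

0.9456

n = 6, Σx = 102, Σy = 210, Σx² = 1756, Σy² = 7444, Σxy = 3613
nΣxy − ΣxΣy = 21678 − 21420 = 258
nΣx² − (Σx)² = 10536 − 10404 = 132; nΣy² − (Σy)² = 44664 − 44100 = 564
r = 258 / √(132 × 564) = 258 / 272.8516 ≈ 0.9456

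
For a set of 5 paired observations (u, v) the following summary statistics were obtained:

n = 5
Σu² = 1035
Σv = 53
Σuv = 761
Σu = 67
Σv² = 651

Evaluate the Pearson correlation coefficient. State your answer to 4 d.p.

r = (nΣuv − ΣuΣv) / √[(nΣu² − (Σu)²)(nΣv² − (Σv)²)]
Numerator: 5×761 − 67×53 = 254
Denominator: √[(5175 − 4489)(3255 − 2809)] = √[686 × 446] = 553.1329
r = 254 / 553.1329 ≈ 0.4592

0.4592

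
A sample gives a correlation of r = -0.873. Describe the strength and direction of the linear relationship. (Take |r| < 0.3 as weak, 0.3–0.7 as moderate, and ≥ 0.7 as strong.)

strong negative

r = -0.873 < 0 so the relationship is negative.
|r| = 0.873, which falls in the strong range.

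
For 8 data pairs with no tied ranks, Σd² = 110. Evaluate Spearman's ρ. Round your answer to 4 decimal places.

ρ = 1 − 6Σd² / [n(n²−1)] = 1 − 6×110 / (8×63)
  = 1 − 660/504 = 1 − 1.30952 ≈ -0.3095

-0.3095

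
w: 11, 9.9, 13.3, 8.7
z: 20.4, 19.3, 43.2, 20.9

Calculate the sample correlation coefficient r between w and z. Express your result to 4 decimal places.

n = 4, Σw = 42.9, Σz = 103.8, Σw² = 471.59, Σz² = 3091.7, Σwz = 1171.86
nΣwz − ΣwΣz = 4687.44 − 4453.02 = 234.42
nΣw² − (Σw)² = 1886.36 − 1840.41 = 45.95; nΣz² − (Σz)² = 12366.8 − 10774.44 = 1592.36
r = 234.42 / √(45.95 × 1592.36) = 234.42 / 270.4976 ≈ 0.8666

0.8666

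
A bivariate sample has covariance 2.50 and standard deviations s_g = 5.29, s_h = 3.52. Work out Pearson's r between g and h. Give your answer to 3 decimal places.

r = Cov(g,h) / (s_g · s_h) = 2.50 / (5.29 × 3.52)
  = 2.50 / 18.6208 ≈ 0.134

0.134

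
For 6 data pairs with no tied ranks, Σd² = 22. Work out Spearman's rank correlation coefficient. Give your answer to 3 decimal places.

ρ = 1 − 6Σd² / [n(n²−1)] = 1 − 6×22 / (6×35)
  = 1 − 132/210 = 1 − 0.6286 ≈ 0.371

0.371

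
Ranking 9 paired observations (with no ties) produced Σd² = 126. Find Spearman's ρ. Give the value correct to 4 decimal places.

ρ = 1 − 6Σd² / [n(n²−1)] = 1 − 6×126 / (9×80)
  = 1 − 756/720 = 1 − 1.05000 ≈ -0.0500

-0.0500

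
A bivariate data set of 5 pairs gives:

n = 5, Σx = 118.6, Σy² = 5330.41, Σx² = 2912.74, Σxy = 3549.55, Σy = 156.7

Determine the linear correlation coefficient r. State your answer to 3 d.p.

-0.819

r = (nΣxy − ΣxΣy) / √[(nΣx² − (Σx)²)(nΣy² − (Σy)²)]
Numerator: 5×3549.55 − 118.6×156.7 = -836.87
Denominator: √[(14563.7 − 14065.96)(26652.05 − 24554.89)] = √[497.74 × 2097.16] = 1021.6851
r = -836.87 / 1021.6851 ≈ -0.819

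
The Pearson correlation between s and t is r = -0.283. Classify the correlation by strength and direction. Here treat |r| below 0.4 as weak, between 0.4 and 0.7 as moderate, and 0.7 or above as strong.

r = -0.283 < 0 so the relationship is negative.
|r| = 0.283, which falls in the weak range.

weak negative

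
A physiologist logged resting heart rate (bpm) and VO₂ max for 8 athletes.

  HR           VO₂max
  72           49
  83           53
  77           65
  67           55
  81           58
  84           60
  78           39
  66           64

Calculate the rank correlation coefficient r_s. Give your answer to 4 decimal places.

Rank HR: 3, 7, 4, 2, 6, 8, 5, 1
Rank VO₂max: 2, 3, 8, 4, 5, 6, 1, 7
d = rank(HR) − rank(VO₂max): 1, 4, -4, -2, 1, 2, 4, -6; Σd² = 94
ρ = 1 − 6Σd² / [n(n²−1)] = 1 − 6×94 / (8×63) = 1 − 564/504 ≈ -0.1190

-0.1190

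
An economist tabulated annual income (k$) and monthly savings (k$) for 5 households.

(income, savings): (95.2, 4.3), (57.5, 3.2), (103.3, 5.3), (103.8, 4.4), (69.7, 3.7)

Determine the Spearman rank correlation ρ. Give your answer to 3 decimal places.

Rank income: 3, 1, 4, 5, 2
Rank savings: 3, 1, 5, 4, 2
d = rank(income) − rank(savings): 0, 0, -1, 1, 0; Σd² = 2
ρ = 1 − 6Σd² / [n(n²−1)] = 1 − 6×2 / (5×24) = 1 − 12/120 ≈ 0.900

0.900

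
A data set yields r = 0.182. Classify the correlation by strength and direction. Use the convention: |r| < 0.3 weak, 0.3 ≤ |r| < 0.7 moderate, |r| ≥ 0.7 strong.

r = 0.182 > 0 so the relationship is positive.
|r| = 0.182, which falls in the weak range.

weak positive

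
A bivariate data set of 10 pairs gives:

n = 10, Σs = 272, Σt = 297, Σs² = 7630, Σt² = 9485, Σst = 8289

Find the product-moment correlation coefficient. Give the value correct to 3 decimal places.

0.537

r = (nΣst − ΣsΣt) / √[(nΣs² − (Σs)²)(nΣt² − (Σt)²)]
Numerator: 10×8289 − 272×297 = 2106
Denominator: √[(76300 − 73984)(94850 − 88209)] = √[2316 × 6641] = 3921.8052
r = 2106 / 3921.8052 ≈ 0.537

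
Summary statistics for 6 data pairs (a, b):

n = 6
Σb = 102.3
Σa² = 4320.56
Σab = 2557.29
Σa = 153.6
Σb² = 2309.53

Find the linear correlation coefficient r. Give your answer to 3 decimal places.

r = (nΣab − ΣaΣb) / √[(nΣa² − (Σa)²)(nΣb² − (Σb)²)]
Numerator: 6×2557.29 − 153.6×102.3 = -369.54
Denominator: √[(25923.36 − 23592.96)(13857.18 − 10465.29)] = √[2330.4 × 3391.89] = 2811.4872
r = -369.54 / 2811.4872 ≈ -0.131

-0.131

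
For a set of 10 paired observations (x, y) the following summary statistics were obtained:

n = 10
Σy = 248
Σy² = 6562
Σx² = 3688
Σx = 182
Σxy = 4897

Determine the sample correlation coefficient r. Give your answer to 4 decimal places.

r = (nΣxy − ΣxΣy) / √[(nΣx² − (Σx)²)(nΣy² − (Σy)²)]
Numerator: 10×4897 − 182×248 = 3834
Denominator: √[(36880 − 33124)(65620 − 61504)] = √[3756 × 4116] = 3931.8820
r = 3834 / 3931.8820 ≈ 0.9751

0.9751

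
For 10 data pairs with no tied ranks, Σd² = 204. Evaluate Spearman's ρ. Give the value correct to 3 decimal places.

ρ = 1 − 6Σd² / [n(n²−1)] = 1 − 6×204 / (10×99)
  = 1 − 1224/990 = 1 − 1.2364 ≈ -0.236

-0.236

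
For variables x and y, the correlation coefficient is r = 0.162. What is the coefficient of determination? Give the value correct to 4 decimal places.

r² = (0.162)² = 0.0262

0.0262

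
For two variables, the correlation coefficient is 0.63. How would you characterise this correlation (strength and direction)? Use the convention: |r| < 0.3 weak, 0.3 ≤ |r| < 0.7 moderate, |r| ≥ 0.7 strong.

moderate positive

r = 0.63 > 0 so the relationship is positive.
|r| = 0.63, which falls in the moderate range.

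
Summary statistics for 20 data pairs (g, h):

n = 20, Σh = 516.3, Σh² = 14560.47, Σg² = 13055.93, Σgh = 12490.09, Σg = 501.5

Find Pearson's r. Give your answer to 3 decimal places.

r = (nΣgh − ΣgΣh) / √[(nΣg² − (Σg)²)(nΣh² − (Σh)²)]
Numerator: 20×12490.09 − 501.5×516.3 = -9122.65
Denominator: √[(261118.6 − 251502.25)(291209.4 − 266565.69)] = √[9616.35 × 24643.71] = 15394.2373
r = -9122.65 / 15394.2373 ≈ -0.593

-0.593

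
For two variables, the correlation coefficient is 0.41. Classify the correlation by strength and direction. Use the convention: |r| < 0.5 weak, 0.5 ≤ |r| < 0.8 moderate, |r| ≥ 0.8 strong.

weak positive

r = 0.41 > 0 so the relationship is positive.
|r| = 0.41, which falls in the weak range.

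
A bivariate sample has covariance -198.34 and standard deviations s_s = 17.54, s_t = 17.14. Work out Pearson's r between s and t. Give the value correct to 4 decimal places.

-0.6597

r = Cov(s,t) / (s_s · s_t) = -198.34 / (17.54 × 17.14)
  = -198.34 / 300.6356 ≈ -0.6597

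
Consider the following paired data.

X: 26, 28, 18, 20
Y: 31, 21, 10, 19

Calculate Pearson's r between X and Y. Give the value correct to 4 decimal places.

n = 4, ΣX = 92, ΣY = 81, ΣX² = 2184, ΣY² = 1863, ΣXY = 1954
nΣXY − ΣXΣY = 7816 − 7452 = 364
nΣX² − (ΣX)² = 8736 − 8464 = 272; nΣY² − (ΣY)² = 7452 − 6561 = 891
r = 364 / √(272 × 891) = 364 / 492.2926 ≈ 0.7394

0.7394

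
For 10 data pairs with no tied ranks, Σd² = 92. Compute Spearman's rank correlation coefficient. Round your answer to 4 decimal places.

ρ = 1 − 6Σd² / [n(n²−1)] = 1 − 6×92 / (10×99)
  = 1 − 552/990 = 1 − 0.55758 ≈ 0.4424

0.4424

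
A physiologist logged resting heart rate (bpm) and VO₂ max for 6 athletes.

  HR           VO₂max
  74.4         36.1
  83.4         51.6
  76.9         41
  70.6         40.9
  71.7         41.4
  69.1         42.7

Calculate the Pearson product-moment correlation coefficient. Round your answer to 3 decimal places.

0.646

n = 6, Σx = 446.1, Σy = 253.7, Σx² = 33304.59, Σy² = 10856.83, Σxy = 18948.67
nΣxy − ΣxΣy = 113692.02 − 113175.57 = 516.45
nΣx² − (Σx)² = 199827.54 − 199005.21 = 822.33; nΣy² − (Σy)² = 65140.98 − 64363.69 = 777.29
r = 516.45 / √(822.33 × 777.29) = 516.45 / 799.4929 ≈ 0.646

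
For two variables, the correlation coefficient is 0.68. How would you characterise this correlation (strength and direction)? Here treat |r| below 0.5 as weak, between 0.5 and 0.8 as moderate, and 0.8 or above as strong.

moderate positive

r = 0.68 > 0 so the relationship is positive.
|r| = 0.68, which falls in the moderate range.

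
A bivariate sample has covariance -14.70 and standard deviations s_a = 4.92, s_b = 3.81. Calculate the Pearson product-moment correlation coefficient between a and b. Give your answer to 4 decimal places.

r = Cov(a,b) / (s_a · s_b) = -14.70 / (4.92 × 3.81)
  = -14.70 / 18.7452 ≈ -0.7842

-0.7842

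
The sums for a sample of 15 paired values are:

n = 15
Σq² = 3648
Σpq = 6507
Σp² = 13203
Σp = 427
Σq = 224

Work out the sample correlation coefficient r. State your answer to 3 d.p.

0.232

r = (nΣpq − ΣpΣq) / √[(nΣp² − (Σp)²)(nΣq² − (Σq)²)]
Numerator: 15×6507 − 427×224 = 1957
Denominator: √[(198045 − 182329)(54720 − 50176)] = √[15716 × 4544] = 8450.6511
r = 1957 / 8450.6511 ≈ 0.232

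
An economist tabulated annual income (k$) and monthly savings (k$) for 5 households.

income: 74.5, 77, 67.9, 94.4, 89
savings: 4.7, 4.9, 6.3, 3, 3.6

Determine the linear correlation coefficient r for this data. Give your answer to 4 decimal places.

-0.9705

n = 5, Σx = 402.8, Σy = 22.5, Σx² = 32922.02, Σy² = 107.75, Σxy = 1758.82
nΣxy − ΣxΣy = 8794.1 − 9063 = -268.9
nΣx² − (Σx)² = 164610.1 − 162247.84 = 2362.26; nΣy² − (Σy)² = 538.75 − 506.25 = 32.5
r = -268.9 / √(2362.26 × 32.5) = -268.9 / 277.0802 ≈ -0.9705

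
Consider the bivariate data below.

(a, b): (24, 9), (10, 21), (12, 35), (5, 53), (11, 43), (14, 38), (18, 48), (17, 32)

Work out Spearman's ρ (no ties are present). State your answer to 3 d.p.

Rank a: 8, 2, 4, 1, 3, 5, 7, 6
Rank b: 1, 2, 4, 8, 6, 5, 7, 3
d = rank(a) − rank(b): 7, 0, 0, -7, -3, 0, 0, 3; Σd² = 116
ρ = 1 − 6Σd² / [n(n²−1)] = 1 − 6×116 / (8×63) = 1 − 696/504 ≈ -0.381

-0.381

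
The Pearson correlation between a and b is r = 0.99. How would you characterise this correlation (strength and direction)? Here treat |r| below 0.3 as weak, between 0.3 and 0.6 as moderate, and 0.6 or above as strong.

strong positive

r = 0.99 > 0 so the relationship is positive.
|r| = 0.99, which falls in the strong range.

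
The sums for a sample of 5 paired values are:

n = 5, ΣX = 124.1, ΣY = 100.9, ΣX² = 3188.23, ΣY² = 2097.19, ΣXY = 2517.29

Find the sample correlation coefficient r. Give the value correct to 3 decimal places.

0.159

r = (nΣXY − ΣXΣY) / √[(nΣX² − (ΣX)²)(nΣY² − (ΣY)²)]
Numerator: 5×2517.29 − 124.1×100.9 = 64.76
Denominator: √[(15941.15 − 15400.81)(10485.95 − 10180.81)] = √[540.34 × 305.14] = 406.0534
r = 64.76 / 406.0534 ≈ 0.159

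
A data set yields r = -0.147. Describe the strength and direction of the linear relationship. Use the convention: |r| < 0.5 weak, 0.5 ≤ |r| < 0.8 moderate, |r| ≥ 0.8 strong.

r = -0.147 < 0 so the relationship is negative.
|r| = 0.147, which falls in the weak range.

weak negative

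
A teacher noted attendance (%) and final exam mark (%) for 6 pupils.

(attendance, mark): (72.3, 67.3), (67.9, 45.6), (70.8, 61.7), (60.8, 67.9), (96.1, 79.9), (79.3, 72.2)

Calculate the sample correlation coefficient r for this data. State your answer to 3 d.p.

0.641

n = 6, Σx = 447.2, Σy = 394.6, Σx² = 34070.68, Σy² = 26622.8, Σxy = 29862.56
nΣxy − ΣxΣy = 179175.36 − 176465.12 = 2710.24
nΣx² − (Σx)² = 204424.08 − 199987.84 = 4436.24; nΣy² − (Σy)² = 159736.8 − 155709.16 = 4027.64
r = 2710.24 / √(4436.24 × 4027.64) = 2710.24 / 4227.0058 ≈ 0.641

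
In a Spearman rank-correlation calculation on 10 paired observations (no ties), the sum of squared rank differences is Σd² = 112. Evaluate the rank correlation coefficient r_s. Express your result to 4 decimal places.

0.3212

ρ = 1 − 6Σd² / [n(n²−1)] = 1 − 6×112 / (10×99)
  = 1 − 672/990 = 1 − 0.67879 ≈ 0.3212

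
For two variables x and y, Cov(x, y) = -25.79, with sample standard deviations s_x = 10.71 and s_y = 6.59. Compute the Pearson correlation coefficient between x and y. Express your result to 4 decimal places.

r = Cov(x,y) / (s_x · s_y) = -25.79 / (10.71 × 6.59)
  = -25.79 / 70.5789 ≈ -0.3654

-0.3654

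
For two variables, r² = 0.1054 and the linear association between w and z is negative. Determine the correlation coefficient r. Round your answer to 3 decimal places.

|r| = √0.1054 = 0.325
The association is negative, so r = −0.325.

-0.325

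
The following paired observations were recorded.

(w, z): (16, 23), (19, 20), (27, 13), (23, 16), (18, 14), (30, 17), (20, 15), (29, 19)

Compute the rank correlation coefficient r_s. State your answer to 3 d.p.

Rank w: 1, 3, 6, 5, 2, 8, 4, 7
Rank z: 8, 7, 1, 4, 2, 5, 3, 6
d = rank(w) − rank(z): -7, -4, 5, 1, 0, 3, 1, 1; Σd² = 102
ρ = 1 − 6Σd² / [n(n²−1)] = 1 − 6×102 / (8×63) = 1 − 612/504 ≈ -0.214

-0.214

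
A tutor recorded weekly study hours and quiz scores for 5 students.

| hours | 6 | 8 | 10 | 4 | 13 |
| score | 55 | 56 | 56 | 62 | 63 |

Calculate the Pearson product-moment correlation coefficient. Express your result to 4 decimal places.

0.2006

n = 5, Σx = 41, Σy = 292, Σx² = 385, Σy² = 17110, Σxy = 2405
nΣxy − ΣxΣy = 12025 − 11972 = 53
nΣx² − (Σx)² = 1925 − 1681 = 244; nΣy² − (Σy)² = 85550 − 85264 = 286
r = 53 / √(244 × 286) = 53 / 264.1666 ≈ 0.2006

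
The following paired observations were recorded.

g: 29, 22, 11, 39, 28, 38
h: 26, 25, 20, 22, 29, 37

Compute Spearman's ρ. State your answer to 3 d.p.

Rank g: 4, 2, 1, 6, 3, 5
Rank h: 4, 3, 1, 2, 5, 6
d = rank(g) − rank(h): 0, -1, 0, 4, -2, -1; Σd² = 22
ρ = 1 − 6Σd² / [n(n²−1)] = 1 − 6×22 / (6×35) = 1 − 132/210 ≈ 0.371

0.371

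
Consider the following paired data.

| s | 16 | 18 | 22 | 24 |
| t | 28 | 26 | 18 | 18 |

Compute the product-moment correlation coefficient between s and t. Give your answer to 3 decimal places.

-0.972

n = 4, Σs = 80, Σt = 90, Σs² = 1640, Σt² = 2108, Σst = 1744
nΣst − ΣsΣt = 6976 − 7200 = -224
nΣs² − (Σs)² = 6560 − 6400 = 160; nΣt² − (Σt)² = 8432 − 8100 = 332
r = -224 / √(160 × 332) = -224 / 230.4778 ≈ -0.972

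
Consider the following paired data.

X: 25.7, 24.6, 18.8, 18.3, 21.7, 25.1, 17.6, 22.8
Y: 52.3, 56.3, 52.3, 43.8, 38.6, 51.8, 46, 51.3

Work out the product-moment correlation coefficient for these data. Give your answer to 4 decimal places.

n = 8, ΣX = 174.6, ΣY = 392.4, ΣX² = 3884.48, ΣY² = 19479.6, ΣXY = 8630.91
nΣXY − ΣXΣY = 69047.28 − 68513.04 = 534.24
nΣX² − (ΣX)² = 31075.84 − 30485.16 = 590.68; nΣY² − (ΣY)² = 155836.8 − 153977.76 = 1859.04
r = 534.24 / √(590.68 × 1859.04) = 534.24 / 1047.9016 ≈ 0.5098

0.5098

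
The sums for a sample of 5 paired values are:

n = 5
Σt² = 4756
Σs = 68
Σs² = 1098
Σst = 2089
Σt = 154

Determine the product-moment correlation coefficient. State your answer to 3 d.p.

-0.115

r = (nΣst − ΣsΣt) / √[(nΣs² − (Σs)²)(nΣt² − (Σt)²)]
Numerator: 5×2089 − 68×154 = -27
Denominator: √[(5490 − 4624)(23780 − 23716)] = √[866 × 64] = 235.4230
r = -27 / 235.4230 ≈ -0.115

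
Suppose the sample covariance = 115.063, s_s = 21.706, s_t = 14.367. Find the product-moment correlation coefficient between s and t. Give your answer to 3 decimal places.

r = Cov(s,t) / (s_s · s_t) = 115.063 / (21.706 × 14.367)
  = 115.063 / 311.8501 ≈ 0.369

0.369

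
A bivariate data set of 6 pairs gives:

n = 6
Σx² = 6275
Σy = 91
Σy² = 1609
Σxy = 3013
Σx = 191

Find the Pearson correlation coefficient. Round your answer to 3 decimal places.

0.550

r = (nΣxy − ΣxΣy) / √[(nΣx² − (Σx)²)(nΣy² − (Σy)²)]
Numerator: 6×3013 − 191×91 = 697
Denominator: √[(37650 − 36481)(9654 − 8281)] = √[1169 × 1373] = 1266.9005
r = 697 / 1266.9005 ≈ 0.550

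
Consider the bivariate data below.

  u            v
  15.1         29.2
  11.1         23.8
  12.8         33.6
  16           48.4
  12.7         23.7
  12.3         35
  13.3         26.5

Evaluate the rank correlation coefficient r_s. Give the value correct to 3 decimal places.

Rank u: 6, 1, 4, 7, 3, 2, 5
Rank v: 4, 2, 5, 7, 1, 6, 3
d = rank(u) − rank(v): 2, -1, -1, 0, 2, -4, 2; Σd² = 30
ρ = 1 − 6Σd² / [n(n²−1)] = 1 − 6×30 / (7×48) = 1 − 180/336 ≈ 0.464

0.464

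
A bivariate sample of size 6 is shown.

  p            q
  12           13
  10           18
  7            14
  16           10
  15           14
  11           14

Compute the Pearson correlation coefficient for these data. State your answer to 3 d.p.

n = 6, Σp = 71, Σq = 83, Σp² = 895, Σq² = 1181, Σpq = 958
nΣpq − ΣpΣq = 5748 − 5893 = -145
nΣp² − (Σp)² = 5370 − 5041 = 329; nΣq² − (Σq)² = 7086 − 6889 = 197
r = -145 / √(329 × 197) = -145 / 254.5840 ≈ -0.570

-0.570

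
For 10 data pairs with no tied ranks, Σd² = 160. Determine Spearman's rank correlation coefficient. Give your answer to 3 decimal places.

0.030

ρ = 1 − 6Σd² / [n(n²−1)] = 1 − 6×160 / (10×99)
  = 1 − 960/990 = 1 − 0.9697 ≈ 0.030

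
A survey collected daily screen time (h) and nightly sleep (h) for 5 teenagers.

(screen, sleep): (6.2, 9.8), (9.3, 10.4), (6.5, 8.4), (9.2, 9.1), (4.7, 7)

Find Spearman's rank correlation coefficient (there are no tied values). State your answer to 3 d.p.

0.700

Rank screen: 2, 5, 3, 4, 1
Rank sleep: 4, 5, 2, 3, 1
d = rank(screen) − rank(sleep): -2, 0, 1, 1, 0; Σd² = 6
ρ = 1 − 6Σd² / [n(n²−1)] = 1 − 6×6 / (5×24) = 1 − 36/120 ≈ 0.700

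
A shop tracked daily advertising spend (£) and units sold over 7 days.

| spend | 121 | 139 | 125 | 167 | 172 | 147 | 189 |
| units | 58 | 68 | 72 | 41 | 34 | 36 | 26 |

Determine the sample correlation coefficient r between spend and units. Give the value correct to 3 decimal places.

n = 7, Σx = 1060, Σy = 335, Σx² = 164390, Σy² = 17981, Σxy = 48371
nΣxy − ΣxΣy = 338597 − 355100 = -16503
nΣx² − (Σx)² = 1150730 − 1123600 = 27130; nΣy² − (Σy)² = 125867 − 112225 = 13642
r = -16503 / √(27130 × 13642) = -16503 / 19238.1771 ≈ -0.858

-0.858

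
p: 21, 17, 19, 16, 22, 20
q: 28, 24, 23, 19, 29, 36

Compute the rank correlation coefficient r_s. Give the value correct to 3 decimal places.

Rank p: 5, 2, 3, 1, 6, 4
Rank q: 4, 3, 2, 1, 5, 6
d = rank(p) − rank(q): 1, -1, 1, 0, 1, -2; Σd² = 8
ρ = 1 − 6Σd² / [n(n²−1)] = 1 − 6×8 / (6×35) = 1 − 48/210 ≈ 0.771

0.771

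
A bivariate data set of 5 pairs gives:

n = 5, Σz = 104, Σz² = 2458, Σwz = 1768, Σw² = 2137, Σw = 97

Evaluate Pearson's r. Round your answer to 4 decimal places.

-0.9100

r = (nΣwz − ΣwΣz) / √[(nΣw² − (Σw)²)(nΣz² − (Σz)²)]
Numerator: 5×1768 − 97×104 = -1248
Denominator: √[(10685 − 9409)(12290 − 10816)] = √[1276 × 1474] = 1371.4314
r = -1248 / 1371.4314 ≈ -0.9100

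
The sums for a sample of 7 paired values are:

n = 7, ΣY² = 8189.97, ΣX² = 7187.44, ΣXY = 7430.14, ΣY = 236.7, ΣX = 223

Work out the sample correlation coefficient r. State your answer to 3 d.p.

-0.887

r = (nΣXY − ΣXΣY) / √[(nΣX² − (ΣX)²)(nΣY² − (ΣY)²)]
Numerator: 7×7430.14 − 223×236.7 = -773.12
Denominator: √[(50312.08 − 49729)(57329.79 − 56026.89)] = √[583.08 × 1302.9] = 871.6048
r = -773.12 / 871.6048 ≈ -0.887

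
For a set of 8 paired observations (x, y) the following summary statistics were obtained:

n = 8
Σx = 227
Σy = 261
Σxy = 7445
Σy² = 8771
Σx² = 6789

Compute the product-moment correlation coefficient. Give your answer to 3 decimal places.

0.131

r = (nΣxy − ΣxΣy) / √[(nΣx² − (Σx)²)(nΣy² − (Σy)²)]
Numerator: 8×7445 − 227×261 = 313
Denominator: √[(54312 − 51529)(70168 − 68121)] = √[2783 × 2047] = 2386.7972
r = 313 / 2386.7972 ≈ 0.131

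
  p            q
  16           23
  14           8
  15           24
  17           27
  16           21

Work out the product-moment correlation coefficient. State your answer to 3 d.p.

n = 5, Σp = 78, Σq = 103, Σp² = 1222, Σq² = 2339, Σpq = 1635
nΣpq − ΣpΣq = 8175 − 8034 = 141
nΣp² − (Σp)² = 6110 − 6084 = 26; nΣq² − (Σq)² = 11695 − 10609 = 1086
r = 141 / √(26 × 1086) = 141 / 168.0357 ≈ 0.839

0.839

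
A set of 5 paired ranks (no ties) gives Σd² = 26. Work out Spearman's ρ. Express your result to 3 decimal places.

-0.300

ρ = 1 − 6Σd² / [n(n²−1)] = 1 − 6×26 / (5×24)
  = 1 − 156/120 = 1 − 1.3000 ≈ -0.300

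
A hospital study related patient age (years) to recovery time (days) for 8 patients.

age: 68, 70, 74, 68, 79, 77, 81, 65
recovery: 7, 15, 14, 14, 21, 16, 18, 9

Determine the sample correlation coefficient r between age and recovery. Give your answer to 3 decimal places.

0.833

n = 8, Σx = 582, Σy = 114, Σx² = 42580, Σy² = 1768, Σxy = 8448
nΣxy − ΣxΣy = 67584 − 66348 = 1236
nΣx² − (Σx)² = 340640 − 338724 = 1916; nΣy² − (Σy)² = 14144 − 12996 = 1148
r = 1236 / √(1916 × 1148) = 1236 / 1483.0941 ≈ 0.833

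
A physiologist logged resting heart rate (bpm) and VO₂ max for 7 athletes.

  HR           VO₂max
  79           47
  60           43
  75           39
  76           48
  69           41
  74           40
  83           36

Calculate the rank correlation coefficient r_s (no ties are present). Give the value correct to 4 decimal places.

Rank HR: 6, 1, 4, 5, 2, 3, 7
Rank VO₂max: 6, 5, 2, 7, 4, 3, 1
d = rank(HR) − rank(VO₂max): 0, -4, 2, -2, -2, 0, 6; Σd² = 64
ρ = 1 − 6Σd² / [n(n²−1)] = 1 − 6×64 / (7×48) = 1 − 384/336 ≈ -0.1429

-0.1429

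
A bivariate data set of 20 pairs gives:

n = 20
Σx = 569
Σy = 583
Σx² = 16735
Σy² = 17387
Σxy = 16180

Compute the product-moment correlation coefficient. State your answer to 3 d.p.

-0.877

r = (nΣxy − ΣxΣy) / √[(nΣx² − (Σx)²)(nΣy² − (Σy)²)]
Numerator: 20×16180 − 569×583 = -8127
Denominator: √[(334700 − 323761)(347740 − 339889)] = √[10939 × 7851] = 9267.2590
r = -8127 / 9267.2590 ≈ -0.877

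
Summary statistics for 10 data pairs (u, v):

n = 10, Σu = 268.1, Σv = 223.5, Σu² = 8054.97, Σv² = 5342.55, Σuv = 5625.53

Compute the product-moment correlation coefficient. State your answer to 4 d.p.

r = (nΣuv − ΣuΣv) / √[(nΣu² − (Σu)²)(nΣv² − (Σv)²)]
Numerator: 10×5625.53 − 268.1×223.5 = -3665.05
Denominator: √[(80549.7 − 71877.61)(53425.5 − 49952.25)] = √[8672.09 × 3473.25] = 5488.1998
r = -3665.05 / 5488.1998 ≈ -0.6678

-0.6678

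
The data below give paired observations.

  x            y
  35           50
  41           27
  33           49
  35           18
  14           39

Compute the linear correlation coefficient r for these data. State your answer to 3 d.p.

n = 5, Σx = 158, Σy = 183, Σx² = 5416, Σy² = 7475, Σxy = 5650
nΣxy − ΣxΣy = 28250 − 28914 = -664
nΣx² − (Σx)² = 27080 − 24964 = 2116; nΣy² − (Σy)² = 37375 − 33489 = 3886
r = -664 / √(2116 × 3886) = -664 / 2867.5383 ≈ -0.232

-0.232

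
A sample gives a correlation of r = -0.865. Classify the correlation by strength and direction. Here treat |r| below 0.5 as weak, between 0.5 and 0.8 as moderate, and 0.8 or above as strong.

strong negative

r = -0.865 < 0 so the relationship is negative.
|r| = 0.865, which falls in the strong range.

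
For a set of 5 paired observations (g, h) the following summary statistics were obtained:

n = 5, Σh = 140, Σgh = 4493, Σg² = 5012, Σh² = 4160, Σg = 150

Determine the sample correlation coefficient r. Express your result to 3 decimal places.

r = (nΣgh − ΣgΣh) / √[(nΣg² − (Σg)²)(nΣh² − (Σh)²)]
Numerator: 5×4493 − 150×140 = 1465
Denominator: √[(25060 − 22500)(20800 − 19600)] = √[2560 × 1200] = 1752.7122
r = 1465 / 1752.7122 ≈ 0.836

0.836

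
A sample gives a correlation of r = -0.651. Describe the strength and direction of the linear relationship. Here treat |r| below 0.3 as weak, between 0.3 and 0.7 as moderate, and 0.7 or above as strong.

moderate negative

r = -0.651 < 0 so the relationship is negative.
|r| = 0.651, which falls in the moderate range.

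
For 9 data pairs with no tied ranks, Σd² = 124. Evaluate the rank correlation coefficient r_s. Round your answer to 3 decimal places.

-0.033

ρ = 1 − 6Σd² / [n(n²−1)] = 1 − 6×124 / (9×80)
  = 1 − 744/720 = 1 − 1.0333 ≈ -0.033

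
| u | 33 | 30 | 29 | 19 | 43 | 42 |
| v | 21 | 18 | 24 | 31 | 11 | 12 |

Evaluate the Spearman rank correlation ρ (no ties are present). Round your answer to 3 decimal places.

Rank u: 4, 3, 2, 1, 6, 5
Rank v: 4, 3, 5, 6, 1, 2
d = rank(u) − rank(v): 0, 0, -3, -5, 5, 3; Σd² = 68
ρ = 1 − 6Σd² / [n(n²−1)] = 1 − 6×68 / (6×35) = 1 − 408/210 ≈ -0.943

-0.943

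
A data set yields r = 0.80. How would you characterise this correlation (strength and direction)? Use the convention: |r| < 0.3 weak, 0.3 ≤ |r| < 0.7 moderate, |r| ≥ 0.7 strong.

r = 0.80 > 0 so the relationship is positive.
|r| = 0.80, which falls in the strong range.

strong positive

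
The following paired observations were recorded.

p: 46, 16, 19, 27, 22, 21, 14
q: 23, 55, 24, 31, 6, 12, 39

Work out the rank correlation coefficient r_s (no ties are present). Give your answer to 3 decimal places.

Rank p: 7, 2, 3, 6, 5, 4, 1
Rank q: 3, 7, 4, 5, 1, 2, 6
d = rank(p) − rank(q): 4, -5, -1, 1, 4, 2, -5; Σd² = 88
ρ = 1 − 6Σd² / [n(n²−1)] = 1 − 6×88 / (7×48) = 1 − 528/336 ≈ -0.571

-0.571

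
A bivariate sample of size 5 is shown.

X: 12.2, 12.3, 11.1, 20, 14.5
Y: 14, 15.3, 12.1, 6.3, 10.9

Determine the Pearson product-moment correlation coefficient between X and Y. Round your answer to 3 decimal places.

n = 5, ΣX = 70.1, ΣY = 58.6, ΣX² = 1033.59, ΣY² = 735, ΣXY = 777.35
nΣXY − ΣXΣY = 3886.75 − 4107.86 = -221.11
nΣX² − (ΣX)² = 5167.95 − 4914.01 = 253.94; nΣY² − (ΣY)² = 3675 − 3433.96 = 241.04
r = -221.11 / √(253.94 × 241.04) = -221.11 / 247.4059 ≈ -0.894

-0.894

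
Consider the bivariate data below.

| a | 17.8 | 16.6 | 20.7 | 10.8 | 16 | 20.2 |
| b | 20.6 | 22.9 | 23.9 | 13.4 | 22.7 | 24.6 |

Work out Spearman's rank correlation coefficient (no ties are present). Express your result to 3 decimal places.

0.771

Rank a: 4, 3, 6, 1, 2, 5
Rank b: 2, 4, 5, 1, 3, 6
d = rank(a) − rank(b): 2, -1, 1, 0, -1, -1; Σd² = 8
ρ = 1 − 6Σd² / [n(n²−1)] = 1 − 6×8 / (6×35) = 1 − 48/210 ≈ 0.771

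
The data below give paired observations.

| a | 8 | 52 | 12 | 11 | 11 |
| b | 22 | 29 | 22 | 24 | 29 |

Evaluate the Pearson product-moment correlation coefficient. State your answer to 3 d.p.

0.611

n = 5, Σa = 94, Σb = 126, Σa² = 3154, Σb² = 3226, Σab = 2531
nΣab − ΣaΣb = 12655 − 11844 = 811
nΣa² − (Σa)² = 15770 − 8836 = 6934; nΣb² − (Σb)² = 16130 − 15876 = 254
r = 811 / √(6934 × 254) = 811 / 1327.1157 ≈ 0.611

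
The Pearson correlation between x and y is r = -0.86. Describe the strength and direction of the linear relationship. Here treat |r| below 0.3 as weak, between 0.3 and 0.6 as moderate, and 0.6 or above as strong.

r = -0.86 < 0 so the relationship is negative.
|r| = 0.86, which falls in the strong range.

strong negative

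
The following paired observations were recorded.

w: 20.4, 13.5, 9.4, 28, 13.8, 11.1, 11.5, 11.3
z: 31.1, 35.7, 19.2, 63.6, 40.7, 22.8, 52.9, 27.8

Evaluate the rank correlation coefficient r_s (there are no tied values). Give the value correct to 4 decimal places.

Rank w: 7, 5, 1, 8, 6, 2, 4, 3
Rank z: 4, 5, 1, 8, 6, 2, 7, 3
d = rank(w) − rank(z): 3, 0, 0, 0, 0, 0, -3, 0; Σd² = 18
ρ = 1 − 6Σd² / [n(n²−1)] = 1 − 6×18 / (8×63) = 1 − 108/504 ≈ 0.7857

0.7857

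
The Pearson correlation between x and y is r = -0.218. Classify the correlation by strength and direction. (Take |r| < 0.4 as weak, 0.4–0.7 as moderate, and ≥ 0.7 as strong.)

weak negative

r = -0.218 < 0 so the relationship is negative.
|r| = 0.218, which falls in the weak range.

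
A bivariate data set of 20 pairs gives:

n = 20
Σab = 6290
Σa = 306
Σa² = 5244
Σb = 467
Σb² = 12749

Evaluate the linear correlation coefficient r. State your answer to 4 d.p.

r = (nΣab − ΣaΣb) / √[(nΣa² − (Σa)²)(nΣb² − (Σb)²)]
Numerator: 20×6290 − 306×467 = -17102
Denominator: √[(104880 − 93636)(254980 − 218089)] = √[11244 × 36891] = 20366.6984
r = -17102 / 20366.6984 ≈ -0.8397

-0.8397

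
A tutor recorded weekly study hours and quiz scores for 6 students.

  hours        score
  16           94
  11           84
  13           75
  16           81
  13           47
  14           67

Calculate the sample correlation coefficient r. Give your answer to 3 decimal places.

n = 6, Σx = 83, Σy = 448, Σx² = 1167, Σy² = 34776, Σxy = 6248
nΣxy − ΣxΣy = 37488 − 37184 = 304
nΣx² − (Σx)² = 7002 − 6889 = 113; nΣy² − (Σy)² = 208656 − 200704 = 7952
r = 304 / √(113 × 7952) = 304 / 947.9325 ≈ 0.321

0.321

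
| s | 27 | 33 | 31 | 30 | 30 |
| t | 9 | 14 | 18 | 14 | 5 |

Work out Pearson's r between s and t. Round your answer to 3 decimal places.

n = 5, Σs = 151, Σt = 60, Σs² = 4579, Σt² = 822, Σst = 1833
nΣst − ΣsΣt = 9165 − 9060 = 105
nΣs² − (Σs)² = 22895 − 22801 = 94; nΣt² − (Σt)² = 4110 − 3600 = 510
r = 105 / √(94 × 510) = 105 / 218.9520 ≈ 0.480

0.480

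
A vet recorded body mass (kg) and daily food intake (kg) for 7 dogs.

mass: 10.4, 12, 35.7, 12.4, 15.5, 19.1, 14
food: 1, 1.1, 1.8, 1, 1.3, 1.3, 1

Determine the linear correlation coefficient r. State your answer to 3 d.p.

n = 7, Σx = 119.1, Σy = 8.5, Σx² = 2481.47, Σy² = 10.83, Σxy = 159.24
nΣxy − ΣxΣy = 1114.68 − 1012.35 = 102.33
nΣx² − (Σx)² = 17370.29 − 14184.81 = 3185.48; nΣy² − (Σy)² = 75.81 − 72.25 = 3.56
r = 102.33 / √(3185.48 × 3.56) = 102.33 / 106.4909 ≈ 0.961

0.961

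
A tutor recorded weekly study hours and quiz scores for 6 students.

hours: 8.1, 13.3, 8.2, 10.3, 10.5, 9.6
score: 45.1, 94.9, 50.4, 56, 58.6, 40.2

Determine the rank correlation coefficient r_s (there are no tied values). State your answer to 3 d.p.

0.829

Rank hours: 1, 6, 2, 4, 5, 3
Rank score: 2, 6, 3, 4, 5, 1
d = rank(hours) − rank(score): -1, 0, -1, 0, 0, 2; Σd² = 6
ρ = 1 − 6Σd² / [n(n²−1)] = 1 − 6×6 / (6×35) = 1 − 36/210 ≈ 0.829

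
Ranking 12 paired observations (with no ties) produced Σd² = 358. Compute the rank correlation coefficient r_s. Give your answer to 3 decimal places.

ρ = 1 − 6Σd² / [n(n²−1)] = 1 − 6×358 / (12×143)
  = 1 − 2148/1716 = 1 − 1.2517 ≈ -0.252

-0.252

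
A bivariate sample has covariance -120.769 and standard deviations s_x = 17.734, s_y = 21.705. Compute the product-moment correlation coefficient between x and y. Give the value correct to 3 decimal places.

-0.314

r = Cov(x,y) / (s_x · s_y) = -120.769 / (17.734 × 21.705)
  = -120.769 / 384.9165 ≈ -0.314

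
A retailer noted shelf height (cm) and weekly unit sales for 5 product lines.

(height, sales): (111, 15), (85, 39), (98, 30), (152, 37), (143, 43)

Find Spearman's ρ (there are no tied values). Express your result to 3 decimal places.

Rank height: 3, 1, 2, 5, 4
Rank sales: 1, 4, 2, 3, 5
d = rank(height) − rank(sales): 2, -3, 0, 2, -1; Σd² = 18
ρ = 1 − 6Σd² / [n(n²−1)] = 1 − 6×18 / (5×24) = 1 − 108/120 ≈ 0.100

0.100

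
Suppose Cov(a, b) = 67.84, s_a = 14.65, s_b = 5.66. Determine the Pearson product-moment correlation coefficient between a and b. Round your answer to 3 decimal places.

0.818

r = Cov(a,b) / (s_a · s_b) = 67.84 / (14.65 × 5.66)
  = 67.84 / 82.9190 ≈ 0.818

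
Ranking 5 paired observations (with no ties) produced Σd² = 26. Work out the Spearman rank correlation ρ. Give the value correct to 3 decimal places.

-0.300

ρ = 1 − 6Σd² / [n(n²−1)] = 1 − 6×26 / (5×24)
  = 1 − 156/120 = 1 − 1.3000 ≈ -0.300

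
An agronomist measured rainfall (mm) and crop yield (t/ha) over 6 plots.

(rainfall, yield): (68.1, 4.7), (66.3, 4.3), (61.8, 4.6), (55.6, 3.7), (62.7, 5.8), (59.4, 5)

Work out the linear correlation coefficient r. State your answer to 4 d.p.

n = 6, Σx = 373.9, Σy = 28.1, Σx² = 23403.55, Σy² = 134.07, Σxy = 1755.82
nΣxy − ΣxΣy = 10534.92 − 10506.59 = 28.33
nΣx² − (Σx)² = 140421.3 − 139801.21 = 620.09; nΣy² − (Σy)² = 804.42 − 789.61 = 14.81
r = 28.33 / √(620.09 × 14.81) = 28.33 / 95.8308 ≈ 0.2956

0.2956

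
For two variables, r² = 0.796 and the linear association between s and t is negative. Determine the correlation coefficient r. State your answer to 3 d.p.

|r| = √0.796 = 0.892
The association is negative, so r = −0.892.

-0.892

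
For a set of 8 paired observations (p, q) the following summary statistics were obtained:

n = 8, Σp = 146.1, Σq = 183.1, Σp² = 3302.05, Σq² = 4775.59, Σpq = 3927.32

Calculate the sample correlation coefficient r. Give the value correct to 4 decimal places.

0.9582

r = (nΣpq − ΣpΣq) / √[(nΣp² − (Σp)²)(nΣq² − (Σq)²)]
Numerator: 8×3927.32 − 146.1×183.1 = 4667.65
Denominator: √[(26416.4 − 21345.21)(38204.72 − 33525.61)] = √[5071.19 × 4679.11] = 4871.2068
r = 4667.65 / 4871.2068 ≈ 0.9582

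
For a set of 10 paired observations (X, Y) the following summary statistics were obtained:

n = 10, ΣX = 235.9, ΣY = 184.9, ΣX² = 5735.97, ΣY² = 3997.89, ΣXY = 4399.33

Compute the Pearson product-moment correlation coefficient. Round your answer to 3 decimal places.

r = (nΣXY − ΣXΣY) / √[(nΣX² − (ΣX)²)(nΣY² − (ΣY)²)]
Numerator: 10×4399.33 − 235.9×184.9 = 375.39
Denominator: √[(57359.7 − 55648.81)(39978.9 − 34188.01)] = √[1710.89 × 5790.89] = 3147.6302
r = 375.39 / 3147.6302 ≈ 0.119

0.119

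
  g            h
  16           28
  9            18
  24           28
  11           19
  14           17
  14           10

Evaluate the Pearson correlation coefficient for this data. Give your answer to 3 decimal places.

0.602

n = 6, Σg = 88, Σh = 120, Σg² = 1426, Σh² = 2642, Σgh = 1869
nΣgh − ΣgΣh = 11214 − 10560 = 654
nΣg² − (Σg)² = 8556 − 7744 = 812; nΣh² − (Σh)² = 15852 − 14400 = 1452
r = 654 / √(812 × 1452) = 654 / 1085.8287 ≈ 0.602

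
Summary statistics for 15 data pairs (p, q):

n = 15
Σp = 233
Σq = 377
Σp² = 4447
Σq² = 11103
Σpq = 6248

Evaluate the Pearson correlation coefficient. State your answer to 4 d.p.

0.3377

r = (nΣpq − ΣpΣq) / √[(nΣp² − (Σp)²)(nΣq² − (Σq)²)]
Numerator: 15×6248 − 233×377 = 5879
Denominator: √[(66705 − 54289)(166545 − 142129)] = √[12416 × 24416] = 17411.1762
r = 5879 / 17411.1762 ≈ 0.3377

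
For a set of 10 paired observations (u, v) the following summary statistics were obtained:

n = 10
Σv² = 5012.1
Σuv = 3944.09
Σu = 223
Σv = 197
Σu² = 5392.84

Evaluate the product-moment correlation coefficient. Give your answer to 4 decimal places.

r = (nΣuv − ΣuΣv) / √[(nΣu² − (Σu)²)(nΣv² − (Σv)²)]
Numerator: 10×3944.09 − 223×197 = -4490.1
Denominator: √[(53928.4 − 49729)(50121 − 38809)] = √[4199.4 × 11312] = 6892.2865
r = -4490.1 / 6892.2865 ≈ -0.6515

-0.6515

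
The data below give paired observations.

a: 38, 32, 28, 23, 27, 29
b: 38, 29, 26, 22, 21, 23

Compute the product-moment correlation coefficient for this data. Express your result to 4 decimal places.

0.9255

n = 6, Σa = 177, Σb = 159, Σa² = 5351, Σb² = 4415, Σab = 4840
nΣab − ΣaΣb = 29040 − 28143 = 897
nΣa² − (Σa)² = 32106 − 31329 = 777; nΣb² − (Σb)² = 26490 − 25281 = 1209
r = 897 / √(777 × 1209) = 897 / 969.2229 ≈ 0.9255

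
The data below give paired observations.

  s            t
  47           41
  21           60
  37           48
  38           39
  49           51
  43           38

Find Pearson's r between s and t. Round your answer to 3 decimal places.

n = 6, Σs = 235, Σt = 277, Σs² = 9713, Σt² = 13151, Σst = 10578
nΣst − ΣsΣt = 63468 − 65095 = -1627
nΣs² − (Σs)² = 58278 − 55225 = 3053; nΣt² − (Σt)² = 78906 − 76729 = 2177
r = -1627 / √(3053 × 2177) = -1627 / 2578.0576 ≈ -0.631

-0.631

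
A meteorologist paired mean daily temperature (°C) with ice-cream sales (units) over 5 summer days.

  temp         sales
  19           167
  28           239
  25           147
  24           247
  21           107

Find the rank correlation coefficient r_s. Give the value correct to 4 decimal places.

Rank temp: 1, 5, 4, 3, 2
Rank sales: 3, 4, 2, 5, 1
d = rank(temp) − rank(sales): -2, 1, 2, -2, 1; Σd² = 14
ρ = 1 − 6Σd² / [n(n²−1)] = 1 − 6×14 / (5×24) = 1 − 84/120 ≈ 0.3000

0.3000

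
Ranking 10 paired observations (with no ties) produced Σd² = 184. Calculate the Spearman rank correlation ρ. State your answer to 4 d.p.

-0.1152

ρ = 1 − 6Σd² / [n(n²−1)] = 1 − 6×184 / (10×99)
  = 1 − 1104/990 = 1 − 1.11515 ≈ -0.1152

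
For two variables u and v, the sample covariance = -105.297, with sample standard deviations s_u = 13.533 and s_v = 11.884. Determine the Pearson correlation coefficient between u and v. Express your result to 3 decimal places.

r = Cov(u,v) / (s_u · s_v) = -105.297 / (13.533 × 11.884)
  = -105.297 / 160.8262 ≈ -0.655

-0.655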